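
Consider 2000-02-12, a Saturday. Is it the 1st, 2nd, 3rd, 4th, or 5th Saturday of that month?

Day 12 falls in week ⌈12/7⌉ of the month.
Days 1–7 hold the 1st Saturday, 8–14 the 2nd, 15–21 the 3rd, 22–28 the 4th, 29–31 the 5th.
12 is in the range for the 2nd.

2nd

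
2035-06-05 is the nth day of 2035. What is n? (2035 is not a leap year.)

Days in months before June: 31 + 28 + 31 + 30 + 31 = 151.
Plus 5 days into June → day 156.

156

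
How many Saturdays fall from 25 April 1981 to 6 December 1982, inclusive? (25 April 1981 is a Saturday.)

85

25 April 1981 is a Saturday; the first Saturday on or after it is 25 April 1981.
From 25 April 1981 to 6 December 1982: 250 + 340 = 590 days (rest of 1981, to 6 December 1982 in 1982).
590 ÷ 7 = 84 full weeks with remainder 2, so 84 more Saturdays after the first → 85.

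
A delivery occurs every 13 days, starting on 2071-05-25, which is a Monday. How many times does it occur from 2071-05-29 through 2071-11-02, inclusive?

12

Occurrences land 13·i days after 2071-05-25 for i = 0, 1, 2, …
2071-05-29 is 4 days after the start; 4 ÷ 13 = 0 remainder 4; since the remainder is 4, round up to i = 1. First occurrence in the window: #2 on 2071-06-07 (1×13 = 13 days in).
2071-11-02 is 161 days after the start; 161 ÷ 13 = 12 remainder 5. Last occurrence in the window: #13 on 2071-10-28.
Occurrences #2 through #13: 12 in total.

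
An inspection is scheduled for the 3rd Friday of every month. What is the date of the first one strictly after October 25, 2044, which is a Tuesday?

November 18, 2044

October 2044 starts on a Saturday; its first Friday is the 7th, so the 3rd Friday is the 21st — October 21, 2044.
That is not after October 25, 2044, so look at November 2044.
November 2044 starts on a Tuesday; its first Friday is the 4th, so the 3rd Friday is the 18th — November 18, 2044.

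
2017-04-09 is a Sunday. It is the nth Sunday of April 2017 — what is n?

Day 9 falls in week ⌈9/7⌉ of the month.
Days 1–7 hold the 1st Sunday, 8–14 the 2nd, 15–21 the 3rd, 22–28 the 4th, 29–31 the 5th.
9 is in the range for the 2nd.

2nd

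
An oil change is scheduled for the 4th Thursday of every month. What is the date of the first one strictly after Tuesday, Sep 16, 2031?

Sep 2031 starts on a Monday; its first Thursday is the 4th, so the 4th Thursday is the 25th — Sep 25, 2031.
Sep 25, 2031 is after Sep 16, 2031, so that is the next one.

Sep 25, 2031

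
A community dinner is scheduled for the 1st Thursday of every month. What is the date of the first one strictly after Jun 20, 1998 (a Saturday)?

Jun 1998 starts on a Monday, so its 1st Thursday is Jun 4, 1998 (3 days in).
That is not after Jun 20, 1998, so look at Jul 1998.
Jul 1998 starts on a Wednesday, so its 1st Thursday is Jul 2, 1998 (1 day in).

Jul 2, 1998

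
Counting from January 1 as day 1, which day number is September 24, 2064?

Days in months before September: 31 + 29 + 31 + 30 + 31 + 30 + 31 + 31 = 244.
Plus 24 days into September → day 268.

268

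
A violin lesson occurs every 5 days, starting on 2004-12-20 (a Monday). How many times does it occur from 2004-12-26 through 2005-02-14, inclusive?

10

Occurrences land 5·i days after 2004-12-20 for i = 0, 1, 2, …
2004-12-26 is 6 days after the start; 6 ÷ 5 = 1 remainder 1; since the remainder is 1, round up to i = 2. First occurrence in the window: #3 on 2004-12-30 (2×5 = 10 days in).
2005-02-14 is 56 days after the start; 56 ÷ 5 = 11 remainder 1. Last occurrence in the window: #12 on 2005-02-13.
Occurrences #3 through #12: 10 in total.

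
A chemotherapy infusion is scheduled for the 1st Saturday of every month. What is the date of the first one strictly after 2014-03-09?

2014-04-05

March 2014 starts on a Saturday, so its 1st Saturday is 2014-03-01.
That is not after 2014-03-09, so look at April 2014.
April 2014 starts on a Tuesday, so its 1st Saturday is 2014-04-05 (4 days in).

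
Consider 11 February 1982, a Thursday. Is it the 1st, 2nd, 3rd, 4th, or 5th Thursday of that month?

Day 11 falls in week ⌈11/7⌉ of the month.
Days 1–7 hold the 1st Thursday, 8–14 the 2nd, 15–21 the 3rd, 22–28 the 4th, 29–31 the 5th.
11 is in the range for the 2nd.

2nd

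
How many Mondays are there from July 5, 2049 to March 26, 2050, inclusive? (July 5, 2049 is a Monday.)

July 5, 2049 is a Monday; the first Monday on or after it is July 5, 2049.
From July 5, 2049 to March 26, 2050: 26 + 31 + 30 + 31 + 30 + 31 + 31 + 28 + 26 = 264 days (rest of July, August, September, October, November, December, January, February, March).
264 ÷ 7 = 37 full weeks with remainder 5, so 37 more Mondays after the first → 38.

38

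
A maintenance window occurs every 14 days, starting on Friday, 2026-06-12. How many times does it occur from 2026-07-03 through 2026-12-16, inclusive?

12

Occurrences land 14·i days after 2026-06-12 for i = 0, 1, 2, …
2026-07-03 is 21 days after the start; 21 ÷ 14 = 1 remainder 7; since the remainder is 7, round up to i = 2. First occurrence in the window: #3 on 2026-07-10 (2×14 = 28 days in).
2026-12-16 is 187 days after the start; 187 ÷ 14 = 13 remainder 5. Last occurrence in the window: #14 on 2026-12-11.
Occurrences #3 through #14: 12 in total.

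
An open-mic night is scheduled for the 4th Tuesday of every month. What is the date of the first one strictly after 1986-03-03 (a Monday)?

1986-03-25

March 1986 starts on a Saturday; its first Tuesday is the 4th, so the 4th Tuesday is the 25th — 1986-03-25.
1986-03-25 is after 1986-03-03, so that is the next one.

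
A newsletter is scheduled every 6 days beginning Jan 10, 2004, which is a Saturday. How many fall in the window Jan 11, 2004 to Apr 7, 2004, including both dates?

14

Occurrences land 6·i days after Jan 10, 2004 for i = 0, 1, 2, …
Jan 11, 2004 is 1 day after the start; 1 ÷ 6 = 0 remainder 1; since the remainder is 1, round up to i = 1. First occurrence in the window: #2 on Jan 16, 2004 (1×6 = 6 days in).
Apr 7, 2004 is 88 days after the start; 88 ÷ 6 = 14 remainder 4. Last occurrence in the window: #15 on Apr 3, 2004.
Occurrences #2 through #15: 14 in total.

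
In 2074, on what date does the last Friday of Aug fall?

The first Friday of Aug 2074 is Aug 3.
Aug 2074 has 31 days. Adding weeks: 3, 10, 17, 24, 31 — the last one ≤ 31 is the 31st.

Aug 31, 2074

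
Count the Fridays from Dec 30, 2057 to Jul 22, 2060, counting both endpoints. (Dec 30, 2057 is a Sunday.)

133

Dec 30, 2057 is a Sunday; the first Friday on or after it is Jan 4, 2058 (5 days later).
From Jan 4, 2058 to Jul 22, 2060: 361 + 365 + 204 = 930 days (rest of 2058, 2059, to Jul 22, 2060 in 2060).
930 ÷ 7 = 132 full weeks with remainder 6, so 132 more Fridays after the first → 133.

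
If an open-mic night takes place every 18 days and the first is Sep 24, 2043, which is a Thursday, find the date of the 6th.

Dec 23, 2043

The 6th occurrence is 5 intervals after the first: 5 × 18 = 90 days after Sep 24, 2043.
Sep has 30 days — 6 days to the end of Sep leaves 84.
Oct has 31 days (53 left).
Nov has 30 days (23 left).
23 days into Dec → Dec 23, 2043.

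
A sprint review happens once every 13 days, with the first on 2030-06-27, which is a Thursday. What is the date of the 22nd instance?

2031-03-27

The 22nd occurrence is 21 intervals after the first: 21 × 13 = 273 days after 2030-06-27.
June has 30 days — 3 days to the end of June leaves 270.
July has 31 days (239 left).
August has 31 days (208 left).
September has 30 days (178 left).
October has 31 days (147 left).
November has 30 days (117 left).
December has 31 days (86 left).
January has 31 days (55 left).
February has 28 days (27 left).
27 days into March → 2031-03-27.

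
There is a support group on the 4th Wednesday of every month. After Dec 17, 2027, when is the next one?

Dec 22, 2027

Dec 2027 starts on a Wednesday; its first Wednesday is the 1st, so the 4th Wednesday is the 22nd — Dec 22, 2027.
Dec 22, 2027 is after Dec 17, 2027, so that is the next one.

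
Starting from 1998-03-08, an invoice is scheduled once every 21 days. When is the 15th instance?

The 15th occurrence is 14 intervals after the first: 14 × 21 = 294 days after 1998-03-08.
March has 31 days — 23 days to the end of March leaves 271.
April has 30 days (241 left).
May has 31 days (210 left).
June has 30 days (180 left).
July has 31 days (149 left).
August has 31 days (118 left).
September has 30 days (88 left).
October has 31 days (57 left).
November has 30 days (27 left).
27 days into December → 1998-12-27.

1998-12-27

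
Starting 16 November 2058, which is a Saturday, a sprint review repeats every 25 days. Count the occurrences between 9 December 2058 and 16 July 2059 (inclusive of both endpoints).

9

Occurrences land 25·i days after 16 November 2058 for i = 0, 1, 2, …
9 December 2058 is 23 days after the start; 23 ÷ 25 = 0 remainder 23; since the remainder is 23, round up to i = 1. First occurrence in the window: #2 on 11 December 2058 (1×25 = 25 days in).
16 July 2059 is 242 days after the start; 242 ÷ 25 = 9 remainder 17. Last occurrence in the window: #10 on 29 June 2059.
Occurrences #2 through #10: 9 in total.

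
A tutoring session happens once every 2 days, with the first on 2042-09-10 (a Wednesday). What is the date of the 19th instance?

The 19th occurrence is 18 intervals after the first: 18 × 2 = 36 days after 2042-09-10.
September has 30 days — 20 days to the end of September leaves 16.
16 days into October → 2042-10-16.

2042-10-16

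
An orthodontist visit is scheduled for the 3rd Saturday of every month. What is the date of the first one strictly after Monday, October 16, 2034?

October 21, 2034

October 2034 starts on a Sunday; its first Saturday is the 7th, so the 3rd Saturday is the 21st — October 21, 2034.
October 21, 2034 is after October 16, 2034, so that is the next one.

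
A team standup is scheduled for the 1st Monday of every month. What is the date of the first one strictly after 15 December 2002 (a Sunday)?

6 January 2003

December 2002 starts on a Sunday, so its 1st Monday is 2 December 2002 (1 day in).
That is not after 15 December 2002, so look at January 2003.
January 2003 starts on a Wednesday, so its 1st Monday is 6 January 2003 (5 days in).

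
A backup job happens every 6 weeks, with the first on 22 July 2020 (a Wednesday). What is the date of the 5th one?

6 January 2021

The 5th occurrence is 4 intervals after the first: 4 × 42 = 168 days after 22 July 2020.
July has 31 days — 9 days to the end of July leaves 159.
August has 31 days (128 left).
September has 30 days (98 left).
October has 31 days (67 left).
November has 30 days (37 left).
December has 31 days (6 left).
6 days into January → 6 January 2021.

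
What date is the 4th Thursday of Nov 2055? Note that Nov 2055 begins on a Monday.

Nov 25, 2055

Nov 2055 begins on a Monday, so the first Thursday is Nov 4 (3 days later).
The 4th Thursday is 3 weeks later: 4 + 21 = 25.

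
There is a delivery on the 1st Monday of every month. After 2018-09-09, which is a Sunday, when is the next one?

2018-10-01

September 2018 starts on a Saturday, so its 1st Monday is 2018-09-03 (2 days in).
That is not after 2018-09-09, so look at October 2018.
October 2018 starts on a Monday, so its 1st Monday is 2018-10-01.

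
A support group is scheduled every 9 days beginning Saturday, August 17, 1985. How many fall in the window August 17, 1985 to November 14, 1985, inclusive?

10

Occurrences land 9·i days after August 17, 1985 for i = 0, 1, 2, …
The window opens on the start date, so the first occurrence inside is #1 on August 17, 1985.
November 14, 1985 is 89 days after the start; 89 ÷ 9 = 9 remainder 8. Last occurrence in the window: #10 on November 6, 1985.
Occurrences #1 through #10: 10 in total.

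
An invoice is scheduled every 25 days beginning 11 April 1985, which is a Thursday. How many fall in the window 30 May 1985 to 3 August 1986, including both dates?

Occurrences land 25·i days after 11 April 1985 for i = 0, 1, 2, …
30 May 1985 is 49 days after the start; 49 ÷ 25 = 1 remainder 24; since the remainder is 24, round up to i = 2. First occurrence in the window: #3 on 31 May 1985 (2×25 = 50 days in).
3 August 1986 is 479 days after the start; 479 ÷ 25 = 19 remainder 4. Last occurrence in the window: #20 on 30 July 1986.
Occurrences #3 through #20: 18 in total.

18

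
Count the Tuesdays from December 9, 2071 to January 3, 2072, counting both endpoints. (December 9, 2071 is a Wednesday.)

3

December 9, 2071 is a Wednesday; the first Tuesday on or after it is December 15, 2071 (6 days later).
From December 15, 2071 to January 3, 2072: 16 + 3 = 19 days (rest of December, January).
19 ÷ 7 = 2 full weeks with remainder 5, so 2 more Tuesdays after the first → 3.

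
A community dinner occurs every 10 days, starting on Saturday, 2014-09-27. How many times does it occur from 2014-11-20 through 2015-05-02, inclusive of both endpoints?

Occurrences land 10·i days after 2014-09-27 for i = 0, 1, 2, …
2014-11-20 is 54 days after the start; 54 ÷ 10 = 5 remainder 4; since the remainder is 4, round up to i = 6. First occurrence in the window: #7 on 2014-11-26 (6×10 = 60 days in).
2015-05-02 is 217 days after the start; 217 ÷ 10 = 21 remainder 7. Last occurrence in the window: #22 on 2015-04-25.
Occurrences #7 through #22: 16 in total.

16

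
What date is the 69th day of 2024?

March 9, 2024

January has 31 days (69 − 31 = 38 remain).
February has 29 days (38 − 29 = 9 remain).
9 into March → March 9.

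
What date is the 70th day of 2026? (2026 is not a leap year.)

March 11, 2026

January has 31 days (70 − 31 = 39 remain).
February has 28 days (39 − 28 = 11 remain).
11 into March → March 11.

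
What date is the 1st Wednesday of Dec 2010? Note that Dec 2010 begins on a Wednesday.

Dec 1, 2010

Dec 2010 begins on a Wednesday, so the first Wednesday is Dec 1.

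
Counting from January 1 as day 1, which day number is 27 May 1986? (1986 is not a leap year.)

Days in months before May: 31 + 28 + 31 + 30 = 120.
Plus 27 days into May → day 147.

147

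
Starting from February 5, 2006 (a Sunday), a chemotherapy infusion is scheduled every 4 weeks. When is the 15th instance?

The 15th occurrence is 14 intervals after the first: 14 × 28 = 392 days after February 5, 2006.
February has 28 days — 23 days to the end of February leaves 369.
March has 31 days (338 left).
April has 30 days (308 left).
May has 31 days (277 left).
June has 30 days (247 left).
July has 31 days (216 left).
August has 31 days (185 left).
September has 30 days (155 left).
October has 31 days (124 left).
November has 30 days (94 left).
December has 31 days (63 left).
January has 31 days (32 left).
February has 28 days (4 left).
4 days into March → March 4, 2007.

March 4, 2007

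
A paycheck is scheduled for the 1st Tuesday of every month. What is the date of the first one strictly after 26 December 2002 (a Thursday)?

December 2002 starts on a Sunday, so its 1st Tuesday is 3 December 2002 (2 days in).
That is not after 26 December 2002, so look at January 2003.
January 2003 starts on a Wednesday, so its 1st Tuesday is 7 January 2003 (6 days in).

7 January 2003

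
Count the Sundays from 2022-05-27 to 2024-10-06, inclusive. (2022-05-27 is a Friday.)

124

2022-05-27 is a Friday; the first Sunday on or after it is 2022-05-29 (2 days later).
From 2022-05-29 to 2024-10-06: 216 + 365 + 280 = 861 days (rest of 2022, 2023, to 2024-10-06 in 2024).
861 ÷ 7 = 123 full weeks with remainder 0, so 123 more Sundays after the first → 124.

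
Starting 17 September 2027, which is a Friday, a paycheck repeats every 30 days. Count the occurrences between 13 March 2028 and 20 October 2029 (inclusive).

20

Occurrences land 30·i days after 17 September 2027 for i = 0, 1, 2, …
13 March 2028 is 178 days after the start; 178 ÷ 30 = 5 remainder 28; since the remainder is 28, round up to i = 6. First occurrence in the window: #7 on 15 March 2028 (6×30 = 180 days in).
20 October 2029 is 764 days after the start; 764 ÷ 30 = 25 remainder 14. Last occurrence in the window: #26 on 6 October 2029.
Occurrences #7 through #26: 20 in total.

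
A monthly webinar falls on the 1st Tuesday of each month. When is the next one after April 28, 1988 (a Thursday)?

April 1988 starts on a Friday, so its 1st Tuesday is April 5, 1988 (4 days in).
That is not after April 28, 1988, so look at May 1988.
May 1988 starts on a Sunday, so its 1st Tuesday is May 3, 1988 (2 days in).

May 3, 1988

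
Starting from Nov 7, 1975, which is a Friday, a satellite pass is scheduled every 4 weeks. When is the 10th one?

Jul 16, 1976

The 10th occurrence is 9 intervals after the first: 9 × 28 = 252 days after Nov 7, 1975.
Nov has 30 days — 23 days to the end of Nov leaves 229.
Dec has 31 days (198 left).
Jan has 31 days (167 left).
Feb has 29 days (138 left).
Mar has 31 days (107 left).
Apr has 30 days (77 left).
May has 31 days (46 left).
Jun has 30 days (16 left).
16 days into Jul → Jul 16, 1976.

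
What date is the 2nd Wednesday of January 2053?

8 January 2053

The first Wednesday of January 2053 is January 1.
The 2nd Wednesday is 1 weeks later: 1 + 7 = 8.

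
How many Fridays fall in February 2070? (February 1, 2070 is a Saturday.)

February 1, 2070 is a Saturday; the first Friday on or after it is February 7, 2070 (6 days later).
From February 7, 2070 to February 28, 2070 is 28 − 7 = 21 days.
21 ÷ 7 = 3 full weeks with remainder 0, so 3 more Fridays after the first → 4.

4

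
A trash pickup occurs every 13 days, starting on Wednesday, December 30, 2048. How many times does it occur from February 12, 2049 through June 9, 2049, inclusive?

Occurrences land 13·i days after December 30, 2048 for i = 0, 1, 2, …
February 12, 2049 is 44 days after the start; 44 ÷ 13 = 3 remainder 5; since the remainder is 5, round up to i = 4. First occurrence in the window: #5 on February 20, 2049 (4×13 = 52 days in).
June 9, 2049 is 161 days after the start; 161 ÷ 13 = 12 remainder 5. Last occurrence in the window: #13 on June 4, 2049.
Occurrences #5 through #13: 9 in total.

9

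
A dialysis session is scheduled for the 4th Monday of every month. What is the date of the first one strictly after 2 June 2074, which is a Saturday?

June 2074 starts on a Friday; its first Monday is the 4th, so the 4th Monday is the 25th — 25 June 2074.
25 June 2074 is after 2 June 2074, so that is the next one.

25 June 2074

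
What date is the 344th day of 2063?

Jan has 31 days (344 − 31 = 313 remain).
Feb has 28 days (313 − 28 = 285 remain).
Mar has 31 days (285 − 31 = 254 remain).
Apr has 30 days (254 − 30 = 224 remain).
May has 31 days (224 − 31 = 193 remain).
Jun has 30 days (193 − 30 = 163 remain).
Jul has 31 days (163 − 31 = 132 remain).
Aug has 31 days (132 − 31 = 101 remain).
Sep has 30 days (101 − 30 = 71 remain).
Oct has 31 days (71 − 31 = 40 remain).
Nov has 30 days (40 − 30 = 10 remain).
10 into Dec → Dec 10.

Dec 10, 2063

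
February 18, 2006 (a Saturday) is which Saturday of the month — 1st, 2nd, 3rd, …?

3rd

Day 18 falls in week ⌈18/7⌉ of the month.
Days 1–7 hold the 1st Saturday, 8–14 the 2nd, 15–21 the 3rd, 22–28 the 4th, 29–31 the 5th.
18 is in the range for the 3rd.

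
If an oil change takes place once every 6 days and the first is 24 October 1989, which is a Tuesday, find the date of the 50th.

The 50th occurrence is 49 intervals after the first: 49 × 6 = 294 days after 24 October 1989.
October has 31 days — 7 days to the end of October leaves 287.
November has 30 days (257 left).
December has 31 days (226 left).
January has 31 days (195 left).
February has 28 days (167 left).
March has 31 days (136 left).
April has 30 days (106 left).
May has 31 days (75 left).
June has 30 days (45 left).
July has 31 days (14 left).
14 days into August → 14 August 1990.

14 August 1990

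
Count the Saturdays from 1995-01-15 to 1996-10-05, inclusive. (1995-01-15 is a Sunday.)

1995-01-15 is a Sunday; the first Saturday on or after it is 1995-01-21 (6 days later).
From 1995-01-21 to 1996-10-05: 344 + 279 = 623 days (rest of 1995, to 1996-10-05 in 1996).
623 ÷ 7 = 89 full weeks with remainder 0, so 89 more Saturdays after the first → 90.

90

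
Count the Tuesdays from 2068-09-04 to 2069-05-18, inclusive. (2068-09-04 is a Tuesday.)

37

2068-09-04 is a Tuesday; the first Tuesday on or after it is 2068-09-04.
From 2068-09-04 to 2069-05-18: 26 + 31 + 30 + 31 + 31 + 28 + 31 + 30 + 18 = 256 days (rest of September, October, November, December, January, February, March, April, May).
256 ÷ 7 = 36 full weeks with remainder 4, so 36 more Tuesdays after the first → 37.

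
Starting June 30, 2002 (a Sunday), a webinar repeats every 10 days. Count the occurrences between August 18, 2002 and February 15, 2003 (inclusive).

19

Occurrences land 10·i days after June 30, 2002 for i = 0, 1, 2, …
August 18, 2002 is 49 days after the start; 49 ÷ 10 = 4 remainder 9; since the remainder is 9, round up to i = 5. First occurrence in the window: #6 on August 19, 2002 (5×10 = 50 days in).
February 15, 2003 is 230 days after the start; 230 ÷ 10 = 23 remainder 0. Last occurrence in the window: #24 on February 15, 2003.
Occurrences #6 through #24: 19 in total.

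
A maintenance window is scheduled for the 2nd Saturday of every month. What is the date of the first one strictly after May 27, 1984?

June 9, 1984

May 1984 starts on a Tuesday; its first Saturday is the 5th, so the 2nd Saturday is the 12th — May 12, 1984.
That is not after May 27, 1984, so look at June 1984.
June 1984 starts on a Friday; its first Saturday is the 2nd, so the 2nd Saturday is the 9th — June 9, 1984.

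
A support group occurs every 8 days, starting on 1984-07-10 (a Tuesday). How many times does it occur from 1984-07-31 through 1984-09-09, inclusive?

5

Occurrences land 8·i days after 1984-07-10 for i = 0, 1, 2, …
1984-07-31 is 21 days after the start; 21 ÷ 8 = 2 remainder 5; since the remainder is 5, round up to i = 3. First occurrence in the window: #4 on 1984-08-03 (3×8 = 24 days in).
1984-09-09 is 61 days after the start; 61 ÷ 8 = 7 remainder 5. Last occurrence in the window: #8 on 1984-09-04.
Occurrences #4 through #8: 5 in total.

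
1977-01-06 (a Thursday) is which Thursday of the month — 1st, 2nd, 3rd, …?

Day 6 falls in week ⌈6/7⌉ of the month.
Days 1–7 hold the 1st Thursday, 8–14 the 2nd, 15–21 the 3rd, 22–28 the 4th, 29–31 the 5th.
6 is in the range for the 1st.

1st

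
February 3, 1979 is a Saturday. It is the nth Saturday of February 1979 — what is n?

1st

Day 3 falls in week ⌈3/7⌉ of the month.
Days 1–7 hold the 1st Saturday, 8–14 the 2nd, 15–21 the 3rd, 22–28 the 4th, 29–31 the 5th.
3 is in the range for the 1st.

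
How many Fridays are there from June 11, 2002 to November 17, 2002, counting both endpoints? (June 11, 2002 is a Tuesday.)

June 11, 2002 is a Tuesday; the first Friday on or after it is June 14, 2002 (3 days later).
From June 14, 2002 to November 17, 2002: 16 + 31 + 31 + 30 + 31 + 17 = 156 days (rest of June, July, August, September, October, November).
156 ÷ 7 = 22 full weeks with remainder 2, so 22 more Fridays after the first → 23.

23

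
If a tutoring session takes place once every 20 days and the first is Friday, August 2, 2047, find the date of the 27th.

January 3, 2049

The 27th occurrence is 26 intervals after the first: 26 × 20 = 520 days after August 2, 2047.
August has 31 days — 29 days to the end of August leaves 491.
From end of August to end of 2047 is 122 days (369 left).
2048 has 366 days (3 left).
3 days into January → January 3, 2049.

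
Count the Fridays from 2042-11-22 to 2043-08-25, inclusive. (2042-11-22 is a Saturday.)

2042-11-22 is a Saturday; the first Friday on or after it is 2042-11-28 (6 days later).
From 2042-11-28 to 2043-08-25: 2 + 31 + 31 + 28 + 31 + 30 + 31 + 30 + 31 + 25 = 270 days (rest of November, December, January, February, March, April, May, June, July, August).
270 ÷ 7 = 38 full weeks with remainder 4, so 38 more Fridays after the first → 39.

39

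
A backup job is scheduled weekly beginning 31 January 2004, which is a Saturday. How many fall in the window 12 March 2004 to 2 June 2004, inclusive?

Occurrences land 7·i days after 31 January 2004 for i = 0, 1, 2, …
12 March 2004 is 41 days after the start; 41 ÷ 7 = 5 remainder 6; since the remainder is 6, round up to i = 6. First occurrence in the window: #7 on 13 March 2004 (6×7 = 42 days in).
2 June 2004 is 123 days after the start; 123 ÷ 7 = 17 remainder 4. Last occurrence in the window: #18 on 29 May 2004.
Occurrences #7 through #18: 12 in total.

12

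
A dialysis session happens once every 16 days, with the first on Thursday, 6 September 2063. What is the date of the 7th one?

11 December 2063

The 7th occurrence is 6 intervals after the first: 6 × 16 = 96 days after 6 September 2063.
September has 30 days — 24 days to the end of September leaves 72.
October has 31 days (41 left).
November has 30 days (11 left).
11 days into December → 11 December 2063.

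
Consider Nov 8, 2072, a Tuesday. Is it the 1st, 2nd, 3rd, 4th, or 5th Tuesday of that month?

Day 8 falls in week ⌈8/7⌉ of the month.
Days 1–7 hold the 1st Tuesday, 8–14 the 2nd, 15–21 the 3rd, 22–28 the 4th, 29–31 the 5th.
8 is in the range for the 2nd.

2nd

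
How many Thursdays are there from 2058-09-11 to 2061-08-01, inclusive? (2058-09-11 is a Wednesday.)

2058-09-11 is a Wednesday; the first Thursday on or after it is 2058-09-12 (1 day later).
From 2058-09-12 to 2061-08-01: 110 + 365 + 366 + 213 = 1054 days (rest of 2058, 2059, 2060, to 2061-08-01 in 2061).
1054 ÷ 7 = 150 full weeks with remainder 4, so 150 more Thursdays after the first → 151.

151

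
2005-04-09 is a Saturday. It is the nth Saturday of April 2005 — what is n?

Day 9 falls in week ⌈9/7⌉ of the month.
Days 1–7 hold the 1st Saturday, 8–14 the 2nd, 15–21 the 3rd, 22–28 the 4th, 29–31 the 5th.
9 is in the range for the 2nd.

2nd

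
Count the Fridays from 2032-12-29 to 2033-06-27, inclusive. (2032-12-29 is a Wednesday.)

26

2032-12-29 is a Wednesday; the first Friday on or after it is 2032-12-31 (2 days later).
From 2032-12-31 to 2033-06-27: 0 + 31 + 28 + 31 + 30 + 31 + 27 = 178 days (rest of December, January, February, March, April, May, June).
178 ÷ 7 = 25 full weeks with remainder 3, so 25 more Fridays after the first → 26.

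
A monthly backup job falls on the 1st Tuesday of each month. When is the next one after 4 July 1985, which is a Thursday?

6 August 1985

July 1985 starts on a Monday, so its 1st Tuesday is 2 July 1985 (1 day in).
That is not after 4 July 1985, so look at August 1985.
August 1985 starts on a Thursday, so its 1st Tuesday is 6 August 1985 (5 days in).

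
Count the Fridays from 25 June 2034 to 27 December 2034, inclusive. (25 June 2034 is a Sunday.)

26

25 June 2034 is a Sunday; the first Friday on or after it is 30 June 2034 (5 days later).
From 30 June 2034 to 27 December 2034: 0 + 31 + 31 + 30 + 31 + 30 + 27 = 180 days (rest of June, July, August, September, October, November, December).
180 ÷ 7 = 25 full weeks with remainder 5, so 25 more Fridays after the first → 26.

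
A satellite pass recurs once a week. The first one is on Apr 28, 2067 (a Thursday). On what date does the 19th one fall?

The 19th occurrence is 18 intervals after the first: 18 × 7 = 126 days after Apr 28, 2067.
Apr has 30 days — 2 days to the end of Apr leaves 124.
May has 31 days (93 left).
Jun has 30 days (63 left).
Jul has 31 days (32 left).
Aug has 31 days (1 left).
1 day into Sep → Sep 1, 2067.

Sep 1, 2067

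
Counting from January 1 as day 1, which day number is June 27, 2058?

Days in months before June: 31 + 28 + 31 + 30 + 31 = 151.
Plus 27 days into June → day 178.

178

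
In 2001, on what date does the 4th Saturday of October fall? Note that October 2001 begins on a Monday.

2001-10-27

October 2001 begins on a Monday, so the first Saturday is October 6 (5 days later).
The 4th Saturday is 3 weeks later: 6 + 21 = 27.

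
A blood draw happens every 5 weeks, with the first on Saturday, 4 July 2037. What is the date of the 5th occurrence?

21 November 2037

The 5th occurrence is 4 intervals after the first: 4 × 35 = 140 days after 4 July 2037.
July has 31 days — 27 days to the end of July leaves 113.
August has 31 days (82 left).
September has 30 days (52 left).
October has 31 days (21 left).
21 days into November → 21 November 2037.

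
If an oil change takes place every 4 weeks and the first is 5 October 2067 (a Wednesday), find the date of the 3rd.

30 November 2067

The 3rd occurrence is 2 intervals after the first: 2 × 28 = 56 days after 5 October 2067.
October has 31 days — 26 days to the end of October leaves 30.
30 days into November → 30 November 2067.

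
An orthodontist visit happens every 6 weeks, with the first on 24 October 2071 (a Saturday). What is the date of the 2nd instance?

5 December 2071

The 2nd occurrence is 1 interval after the first: 1 × 42 = 42 days after 24 October 2071.
October has 31 days — 7 days to the end of October leaves 35.
November has 30 days (5 left).
5 days into December → 5 December 2071.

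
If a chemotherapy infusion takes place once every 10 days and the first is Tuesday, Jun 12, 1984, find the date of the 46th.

The 46th occurrence is 45 intervals after the first: 45 × 10 = 450 days after Jun 12, 1984.
Jun has 30 days — 18 days to the end of Jun leaves 432.
From end of Jun to end of 1984 is 184 days (248 left).
Jan has 31 days (217 left).
Feb has 28 days (189 left).
Mar has 31 days (158 left).
Apr has 30 days (128 left).
May has 31 days (97 left).
Jun has 30 days (67 left).
Jul has 31 days (36 left).
Aug has 31 days (5 left).
5 days into Sep → Sep 5, 1985.

Sep 5, 1985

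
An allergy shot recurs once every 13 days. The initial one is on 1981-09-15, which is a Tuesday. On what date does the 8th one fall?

1981-12-15

The 8th occurrence is 7 intervals after the first: 7 × 13 = 91 days after 1981-09-15.
September has 30 days — 15 days to the end of September leaves 76.
October has 31 days (45 left).
November has 30 days (15 left).
15 days into December → 1981-12-15.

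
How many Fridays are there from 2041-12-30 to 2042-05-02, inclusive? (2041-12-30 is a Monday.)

2041-12-30 is a Monday; the first Friday on or after it is 2042-01-03 (4 days later).
From 2042-01-03 to 2042-05-02: 28 + 28 + 31 + 30 + 2 = 119 days (rest of January, February, March, April, May).
119 ÷ 7 = 17 full weeks with remainder 0, so 17 more Fridays after the first → 18.

18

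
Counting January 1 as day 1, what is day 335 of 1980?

November 30, 1980

January has 31 days (335 − 31 = 304 remain).
February has 29 days (304 − 29 = 275 remain).
March has 31 days (275 − 31 = 244 remain).
April has 30 days (244 − 30 = 214 remain).
May has 31 days (214 − 31 = 183 remain).
June has 30 days (183 − 30 = 153 remain).
July has 31 days (153 − 31 = 122 remain).
August has 31 days (122 − 31 = 91 remain).
September has 30 days (91 − 30 = 61 remain).
October has 31 days (61 − 31 = 30 remain).
30 into November → November 30.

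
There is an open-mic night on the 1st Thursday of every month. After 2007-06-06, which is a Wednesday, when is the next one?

June 2007 starts on a Friday, so its 1st Thursday is 2007-06-07 (6 days in).
2007-06-07 is after 2007-06-06, so that is the next one.

2007-06-07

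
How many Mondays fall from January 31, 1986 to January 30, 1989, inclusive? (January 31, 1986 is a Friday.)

157

January 31, 1986 is a Friday; the first Monday on or after it is February 3, 1986 (3 days later).
From February 3, 1986 to January 30, 1989: 331 + 365 + 366 + 30 = 1092 days (rest of 1986, 1987, 1988, to January 30, 1989 in 1989).
1092 ÷ 7 = 156 full weeks with remainder 0, so 156 more Mondays after the first → 157.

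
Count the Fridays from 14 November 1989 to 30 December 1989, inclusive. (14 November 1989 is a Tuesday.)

7

14 November 1989 is a Tuesday; the first Friday on or after it is 17 November 1989 (3 days later).
From 17 November 1989 to 30 December 1989: 13 + 30 = 43 days (rest of November, December).
43 ÷ 7 = 6 full weeks with remainder 1, so 6 more Fridays after the first → 7.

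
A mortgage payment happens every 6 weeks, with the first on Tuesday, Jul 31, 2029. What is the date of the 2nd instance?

The 2nd occurrence is 1 interval after the first: 1 × 42 = 42 days after Jul 31, 2029.
Jul has 31 days — 0 days to the end of Jul leaves 42.
Aug has 31 days (11 left).
11 days into Sep → Sep 11, 2029.

Sep 11, 2029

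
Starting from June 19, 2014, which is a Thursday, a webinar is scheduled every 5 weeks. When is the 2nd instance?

July 24, 2014

The 2nd occurrence is 1 interval after the first: 1 × 35 = 35 days after June 19, 2014.
June has 30 days — 11 days to the end of June leaves 24.
24 days into July → July 24, 2014.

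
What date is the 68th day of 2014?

March 9, 2014

January has 31 days (68 − 31 = 37 remain).
February has 28 days (37 − 28 = 9 remain).
9 into March → March 9.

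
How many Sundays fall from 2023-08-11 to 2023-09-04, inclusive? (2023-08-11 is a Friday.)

2023-08-11 is a Friday; the first Sunday on or after it is 2023-08-13 (2 days later).
From 2023-08-13 to 2023-09-04: 18 + 4 = 22 days (rest of August, September).
22 ÷ 7 = 3 full weeks with remainder 1, so 3 more Sundays after the first → 4.

4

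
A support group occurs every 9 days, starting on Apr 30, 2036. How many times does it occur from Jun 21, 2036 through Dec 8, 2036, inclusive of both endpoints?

19

Occurrences land 9·i days after Apr 30, 2036 for i = 0, 1, 2, …
Jun 21, 2036 is 52 days after the start; 52 ÷ 9 = 5 remainder 7; since the remainder is 7, round up to i = 6. First occurrence in the window: #7 on Jun 23, 2036 (6×9 = 54 days in).
Dec 8, 2036 is 222 days after the start; 222 ÷ 9 = 24 remainder 6. Last occurrence in the window: #25 on Dec 2, 2036.
Occurrences #7 through #25: 19 in total.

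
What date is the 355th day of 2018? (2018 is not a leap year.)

2018-12-21

January has 31 days (355 − 31 = 324 remain).
February has 28 days (324 − 28 = 296 remain).
March has 31 days (296 − 31 = 265 remain).
April has 30 days (265 − 30 = 235 remain).
May has 31 days (235 − 31 = 204 remain).
June has 30 days (204 − 30 = 174 remain).
July has 31 days (174 − 31 = 143 remain).
August has 31 days (143 − 31 = 112 remain).
September has 30 days (112 − 30 = 82 remain).
October has 31 days (82 − 31 = 51 remain).
November has 30 days (51 − 30 = 21 remain).
21 into December → December 21.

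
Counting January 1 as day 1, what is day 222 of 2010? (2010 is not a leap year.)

10 August 2010

January has 31 days (222 − 31 = 191 remain).
February has 28 days (191 − 28 = 163 remain).
March has 31 days (163 − 31 = 132 remain).
April has 30 days (132 − 30 = 102 remain).
May has 31 days (102 − 31 = 71 remain).
June has 30 days (71 − 30 = 41 remain).
July has 31 days (41 − 31 = 10 remain).
10 into August → August 10.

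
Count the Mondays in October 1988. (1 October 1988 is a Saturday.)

5

1 October 1988 is a Saturday; the first Monday on or after it is 3 October 1988 (2 days later).
From 3 October 1988 to 31 October 1988 is 31 − 3 = 28 days.
28 ÷ 7 = 4 full weeks with remainder 0, so 4 more Mondays after the first → 5.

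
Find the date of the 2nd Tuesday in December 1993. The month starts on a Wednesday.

1993-12-14

December 1993 begins on a Wednesday, so the first Tuesday is December 7 (6 days later).
The 2nd Tuesday is 1 weeks later: 7 + 7 = 14.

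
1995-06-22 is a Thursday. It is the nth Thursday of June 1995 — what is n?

Day 22 falls in week ⌈22/7⌉ of the month.
Days 1–7 hold the 1st Thursday, 8–14 the 2nd, 15–21 the 3rd, 22–28 the 4th, 29–31 the 5th.
22 is in the range for the 4th.

4th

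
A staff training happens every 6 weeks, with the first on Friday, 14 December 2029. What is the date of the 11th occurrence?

7 February 2031

The 11th occurrence is 10 intervals after the first: 10 × 42 = 420 days after 14 December 2029.
December has 31 days — 17 days to the end of December leaves 403.
2030 has 365 days (38 left).
January has 31 days (7 left).
7 days into February → 7 February 2031.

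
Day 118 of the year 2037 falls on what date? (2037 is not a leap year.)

2037-04-28

January has 31 days (118 − 31 = 87 remain).
February has 28 days (87 − 28 = 59 remain).
March has 31 days (59 − 31 = 28 remain).
28 into April → April 28.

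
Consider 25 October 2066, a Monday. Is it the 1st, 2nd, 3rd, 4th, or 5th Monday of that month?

4th

Day 25 falls in week ⌈25/7⌉ of the month.
Days 1–7 hold the 1st Monday, 8–14 the 2nd, 15–21 the 3rd, 22–28 the 4th, 29–31 the 5th.
25 is in the range for the 4th.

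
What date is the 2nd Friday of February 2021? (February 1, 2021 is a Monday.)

February 2021 begins on a Monday, so the first Friday is February 5 (4 days later).
The 2nd Friday is 1 weeks later: 5 + 7 = 12.

2021-02-12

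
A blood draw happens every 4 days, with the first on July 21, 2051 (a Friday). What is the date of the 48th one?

January 25, 2052

The 48th occurrence is 47 intervals after the first: 47 × 4 = 188 days after July 21, 2051.
July has 31 days — 10 days to the end of July leaves 178.
August has 31 days (147 left).
September has 30 days (117 left).
October has 31 days (86 left).
November has 30 days (56 left).
December has 31 days (25 left).
25 days into January → January 25, 2052.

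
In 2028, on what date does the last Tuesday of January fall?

January 25, 2028

January 2028 begins on a Saturday, so the first Tuesday is January 4 (3 days later).
January 2028 has 31 days. Adding weeks: 4, 11, 18, 25 — the last one ≤ 31 is the 25th.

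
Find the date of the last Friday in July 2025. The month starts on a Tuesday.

July 2025 begins on a Tuesday, so the first Friday is July 4 (3 days later).
July 2025 has 31 days. Adding weeks: 4, 11, 18, 25 — the last one ≤ 31 is the 25th.

2025-07-25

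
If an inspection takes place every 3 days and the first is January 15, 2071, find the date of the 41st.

May 15, 2071

The 41st occurrence is 40 intervals after the first: 40 × 3 = 120 days after January 15, 2071.
January has 31 days — 16 days to the end of January leaves 104.
February has 28 days (76 left).
March has 31 days (45 left).
April has 30 days (15 left).
15 days into May → May 15, 2071.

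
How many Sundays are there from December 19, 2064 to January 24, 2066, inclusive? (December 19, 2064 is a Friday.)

58

December 19, 2064 is a Friday; the first Sunday on or after it is December 21, 2064 (2 days later).
From December 21, 2064 to January 24, 2066: 10 + 365 + 24 = 399 days (rest of 2064, 2065, to January 24, 2066 in 2066).
399 ÷ 7 = 57 full weeks with remainder 0, so 57 more Sundays after the first → 58.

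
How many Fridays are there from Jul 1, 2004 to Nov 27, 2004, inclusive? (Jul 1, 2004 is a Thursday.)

22

Jul 1, 2004 is a Thursday; the first Friday on or after it is Jul 2, 2004 (1 day later).
From Jul 2, 2004 to Nov 27, 2004: 29 + 31 + 30 + 31 + 27 = 148 days (rest of Jul, Aug, Sep, Oct, Nov).
148 ÷ 7 = 21 full weeks with remainder 1, so 21 more Fridays after the first → 22.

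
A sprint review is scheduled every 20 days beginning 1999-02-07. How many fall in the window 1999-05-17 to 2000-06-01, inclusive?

Occurrences land 20·i days after 1999-02-07 for i = 0, 1, 2, …
1999-05-17 is 99 days after the start; 99 ÷ 20 = 4 remainder 19; since the remainder is 19, round up to i = 5. First occurrence in the window: #6 on 1999-05-18 (5×20 = 100 days in).
2000-06-01 is 480 days after the start; 480 ÷ 20 = 24 remainder 0. Last occurrence in the window: #25 on 2000-06-01.
Occurrences #6 through #25: 20 in total.

20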